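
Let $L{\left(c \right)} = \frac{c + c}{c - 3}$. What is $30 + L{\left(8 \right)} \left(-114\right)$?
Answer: $- \frac{1674}{5} \approx -334.8$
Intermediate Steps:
$L{\left(c \right)} = \frac{2 c}{-3 + c}$
$30 + L{\left(8 \right)} \left(-114\right) = 30 + 2 \cdot 8 \frac{1}{-3 + 8} \left(-114\right) = 30 + 2 \cdot 8 \cdot \frac{1}{5} \left(-114\right) = 30 + \frac{16}{5} \left(-114\right) = 30 - \frac{1824}{5} = - \frac{1674}{5}$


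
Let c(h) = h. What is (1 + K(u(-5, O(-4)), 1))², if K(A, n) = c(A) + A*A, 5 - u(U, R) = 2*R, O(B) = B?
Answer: 33489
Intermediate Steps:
u(U, R) = 5 - 2*R
K(A, n) = A + A² (K(A, n) = A + A*A = A + A²)
(1 + K(u(-5, O(-4)), 1))² = (1 + (5 - 2*(-4))*(1 + (5 - 2*(-4))))² = (1 + (5 + 8)*(1 + (5 + 8)))² = (1 + 13*(1 + 13))² = (1 + 13*14)² = (1 + 182)² = 183² = 33489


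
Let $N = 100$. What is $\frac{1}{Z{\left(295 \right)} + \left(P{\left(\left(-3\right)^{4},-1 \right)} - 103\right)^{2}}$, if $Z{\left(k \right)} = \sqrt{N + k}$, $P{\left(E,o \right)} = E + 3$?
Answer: $\frac{361}{129926} - \frac{\sqrt{395}}{129926} \approx 0.0026255$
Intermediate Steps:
$P{\left(E,o \right)} = 3 + E$
$Z{\left(k \right)} = \sqrt{100 + k}$
$\frac{1}{Z{\left(295 \right)} + \left(P{\left(\left(-3\right)^{4},-1 \right)} - 103\right)^{2}} = \frac{1}{\sqrt{100 + 295} + \left(\left(3 + \left(-3\right)^{4}\right) - 103\right)^{2}} = \frac{1}{\sqrt{395} + \left(\left(3 + 81\right) - 103\right)^{2}} = \frac{1}{\sqrt{395} + \left(84 - 103\right)^{2}} = \frac{1}{\sqrt{395} + \left(-19\right)^{2}} = \frac{1}{\sqrt{395} + 361} = \frac{1}{361 + \sqrt{395}}$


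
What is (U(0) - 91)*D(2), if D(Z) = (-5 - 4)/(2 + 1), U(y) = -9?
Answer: 300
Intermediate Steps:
D(Z) = -3 (D(Z) = -9/3 = -9*⅓ = -3)
(U(0) - 91)*D(2) = (-9 - 91)*(-3) = -100*(-3) = 300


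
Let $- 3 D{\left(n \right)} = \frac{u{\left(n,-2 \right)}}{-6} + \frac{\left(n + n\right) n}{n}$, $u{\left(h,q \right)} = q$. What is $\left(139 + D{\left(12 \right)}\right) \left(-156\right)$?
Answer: $- \frac{61256}{3} \approx -20419.0$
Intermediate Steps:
$D{\left(n \right)} = - \frac{1}{9} - \frac{2 n}{3}$ ($D{\left(n \right)} = - \frac{- \frac{2}{-6} + \frac{\left(n + n\right) n}{n}}{3} = - \frac{\left(-2\right) \left(- \frac{1}{6}\right) + \frac{2 n n}{n}}{3} = - \frac{\frac{1}{3} + \frac{2 n^{2}}{n}}{3} = - \frac{\frac{1}{3} + 2 n}{3} = - \frac{1}{9} - \frac{2 n}{3}$)
$\left(139 + D{\left(12 \right)}\right) \left(-156\right) = \left(139 - \frac{73}{9}\right) \left(-156\right) = \frac{1178}{9} \left(-156\right) = - \frac{61256}{3}$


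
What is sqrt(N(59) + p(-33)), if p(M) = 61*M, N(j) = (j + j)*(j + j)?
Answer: sqrt(11911) ≈ 109.14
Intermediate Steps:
N(j) = 4*j**2 (N(j) = (2*j)*(2*j) = 4*j**2)
sqrt(N(59) + p(-33)) = sqrt(4*59**2 + 61*(-33)) = sqrt(4*3481 - 2013) = sqrt(13924 - 2013) = sqrt(11911)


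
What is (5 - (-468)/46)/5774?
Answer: 349/132802 ≈ 0.0026280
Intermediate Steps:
(5 - (-468)/46)/5774 = (5 - (-468)/46)*(1/5774) = (5 - 12*(-39/46))*(1/5774) = (5 + 234/23)*(1/5774) = (349/23)*(1/5774) = 349/132802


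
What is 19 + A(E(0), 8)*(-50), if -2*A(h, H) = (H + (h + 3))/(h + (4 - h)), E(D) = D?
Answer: 351/4 ≈ 87.750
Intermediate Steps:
A(h, H) = -3/8 - H/8 - h/8 (A(h, H) = -(H + (h + 3))/(2*(h + (4 - h))) = -(H + (3 + h))/(2*4) = -(3 + H + h)/(2*4) = -(¾ + H/4 + h/4)/2 = -3/8 - H/8 - h/8)
19 + A(E(0), 8)*(-50) = 19 + (-3/8 - ⅛*8 - ⅛*0)*(-50) = 19 + (-3/8 - 1 + 0)*(-50) = 19 - 11/8*(-50) = 19 + 275/4 = 351/4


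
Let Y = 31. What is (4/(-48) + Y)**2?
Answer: 137641/144 ≈ 955.84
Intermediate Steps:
(4/(-48) + Y)**2 = (4/(-48) + 31)**2 = (4*(-1/48) + 31)**2 = (-1/12 + 31)**2 = (371/12)**2 = 137641/144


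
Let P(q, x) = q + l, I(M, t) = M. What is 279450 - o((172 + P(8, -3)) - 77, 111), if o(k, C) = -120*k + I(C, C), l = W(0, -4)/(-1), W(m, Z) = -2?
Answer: 291939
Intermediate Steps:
l = 2 (l = -2/(-1) = -2*(-1) = 2)
P(q, x) = 2 + q (P(q, x) = q + 2 = 2 + q)
o(k, C) = C - 120*k (o(k, C) = -120*k + C = C - 120*k)
279450 - o((172 + P(8, -3)) - 77, 111) = 279450 - (111 - 120*((172 + (2 + 8)) - 77)) = 279450 - (111 - 120*((172 + 10) - 77)) = 279450 - (111 - 120*(182 - 77)) = 279450 - (111 - 120*105) = 279450 - (111 - 12600) = 279450 - 1*(-12489) = 279450 + 12489 = 291939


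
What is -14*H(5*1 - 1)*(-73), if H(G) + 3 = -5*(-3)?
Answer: 12264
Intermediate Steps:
H(G) = 12 (H(G) = -3 - 5*(-3) = -3 + 15 = 12)
-14*H(5*1 - 1)*(-73) = -14*12*(-73) = -168*(-73) = 12264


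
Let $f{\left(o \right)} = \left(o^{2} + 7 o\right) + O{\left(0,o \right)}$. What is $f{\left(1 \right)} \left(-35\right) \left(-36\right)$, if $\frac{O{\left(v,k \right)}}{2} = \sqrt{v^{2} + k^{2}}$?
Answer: $12600$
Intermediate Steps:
$O{\left(v,k \right)} = 2 \sqrt{k^{2} + v^{2}}$ ($O{\left(v,k \right)} = 2 \sqrt{v^{2} + k^{2}} = 2 \sqrt{k^{2} + v^{2}}$)
$f{\left(o \right)} = o^{2} + 2 \sqrt{o^{2}} + 7 o$ ($f{\left(o \right)} = \left(o^{2} + 7 o\right) + 2 \sqrt{o^{2} + 0^{2}} = \left(o^{2} + 7 o\right) + 2 \sqrt{o^{2} + 0} = \left(o^{2} + 7 o\right) + 2 \sqrt{o^{2}} = o^{2} + 2 \sqrt{o^{2}} + 7 o$)
$f{\left(1 \right)} \left(-35\right) \left(-36\right) = \left(1^{2} + 2 \sqrt{1^{2}} + 7 \cdot 1\right) \left(-35\right) \left(-36\right) = \left(1 + 2 \sqrt{1} + 7\right) \left(-35\right) \left(-36\right) = \left(1 + 2 \cdot 1 + 7\right) \left(-35\right) \left(-36\right) = \left(1 + 2 + 7\right) \left(-35\right) \left(-36\right) = 10 \left(-35\right) \left(-36\right) = \left(-350\right) \left(-36\right) = 12600$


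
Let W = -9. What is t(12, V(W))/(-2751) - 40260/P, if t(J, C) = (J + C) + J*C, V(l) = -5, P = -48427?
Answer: 113321891/133222677 ≈ 0.85062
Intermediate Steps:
t(J, C) = C + J + C*J (t(J, C) = (C + J) + C*J = C + J + C*J)
t(12, V(W))/(-2751) - 40260/P = (-5 + 12 - 5*12)/(-2751) - 40260/(-48427) = (-5 + 12 - 60)*(-1/2751) - 40260*(-1/48427) = -53*(-1/2751) + 40260/48427 = 53/2751 + 40260/48427 = 113321891/133222677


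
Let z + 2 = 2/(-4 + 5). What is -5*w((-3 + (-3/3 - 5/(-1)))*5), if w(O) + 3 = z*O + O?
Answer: -10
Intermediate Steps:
z = 0 (z = -2 + 2/(-4 + 5) = -2 + 2/1 = -2 + 2*1 = -2 + 2 = 0)
w(O) = -3 + O (w(O) = -3 + (0*O + O) = -3 + (0 + O) = -3 + O)
-5*w((-3 + (-3/3 - 5/(-1)))*5) = -5*(-3 + (-3 + (-3/3 - 5/(-1)))*5) = -5*(-3 + (-3 + (-3*⅓ - 5*(-1)))*5) = -5*(-3 + (-3 + (-1 + 5))*5) = -5*(-3 + (-3 + 4)*5) = -5*(-3 + 1*5) = -5*(-3 + 5) = -5*2 = -10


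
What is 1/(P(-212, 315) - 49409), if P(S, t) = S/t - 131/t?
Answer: -45/2223454 ≈ -2.0239e-5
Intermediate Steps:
P(S, t) = -131/t + S/t
1/(P(-212, 315) - 49409) = 1/((-131 - 212)/315 - 49409) = 1/((1/315)*(-343) - 49409) = 1/(-49/45 - 49409) = 1/(-2223454/45) = -45/2223454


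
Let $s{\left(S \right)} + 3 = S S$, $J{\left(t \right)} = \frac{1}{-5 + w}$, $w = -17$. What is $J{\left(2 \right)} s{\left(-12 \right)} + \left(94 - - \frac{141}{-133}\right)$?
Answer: $\frac{253189}{2926} \approx 86.531$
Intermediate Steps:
$J{\left(t \right)} = - \frac{1}{22}$ ($J{\left(t \right)} = \frac{1}{-5 - 17} = \frac{1}{-22} = - \frac{1}{22}$)
$s{\left(S \right)} = -3 + S^{2}$ ($s{\left(S \right)} = -3 + S S = -3 + S^{2}$)
$J{\left(2 \right)} s{\left(-12 \right)} + \left(94 - - \frac{141}{-133}\right) = - \frac{-3 + \left(-12\right)^{2}}{22} + \left(94 - - \frac{141}{-133}\right) = - \frac{-3 + 144}{22} + \left(94 - \left(-141\right) \left(- \frac{1}{133}\right)\right) = \left(- \frac{1}{22}\right) 141 + \left(94 - \frac{141}{133}\right) = - \frac{141}{22} + \left(94 - \frac{141}{133}\right) = - \frac{141}{22} + \frac{12361}{133} = \frac{253189}{2926}$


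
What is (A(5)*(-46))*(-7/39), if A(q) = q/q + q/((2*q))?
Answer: 161/13 ≈ 12.385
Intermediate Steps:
A(q) = 3/2 (A(q) = 1 + q*(1/(2*q)) = 1 + ½ = 3/2)
(A(5)*(-46))*(-7/39) = ((3/2)*(-46))*(-7/39) = -(-483)/39 = -69*(-7/39) = 161/13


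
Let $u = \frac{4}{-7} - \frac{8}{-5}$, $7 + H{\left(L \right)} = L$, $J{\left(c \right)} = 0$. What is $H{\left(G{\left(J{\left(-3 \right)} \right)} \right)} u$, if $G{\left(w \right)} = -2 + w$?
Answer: $- \frac{324}{35} \approx -9.2571$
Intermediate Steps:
$H{\left(L \right)} = -7 + L$
$u = \frac{36}{35}$ ($u = 4 \left(- \frac{1}{7}\right) - - \frac{8}{5} = - \frac{4}{7} + \frac{8}{5} = \frac{36}{35} \approx 1.0286$)
$H{\left(G{\left(J{\left(-3 \right)} \right)} \right)} u = \left(-7 + \left(-2 + 0\right)\right) \frac{36}{35} = \left(-7 - 2\right) \frac{36}{35} = \left(-9\right) \frac{36}{35} = - \frac{324}{35}$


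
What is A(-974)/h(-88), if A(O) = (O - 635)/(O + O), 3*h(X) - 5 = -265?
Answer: -4827/506480 ≈ -0.0095305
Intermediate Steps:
h(X) = -260/3 (h(X) = 5/3 + (1/3)*(-265) = 5/3 - 265/3 = -260/3)
A(O) = (-635 + O)/(2*O) (A(O) = (-635 + O)/((2*O)) = (-635 + O)*(1/(2*O)) = (-635 + O)/(2*O))
A(-974)/h(-88) = ((1/2)*(-635 - 974)/(-974))/(-260/3) = ((1/2)*(-1/974)*(-1609))*(-3/260) = (1609/1948)*(-3/260) = -4827/506480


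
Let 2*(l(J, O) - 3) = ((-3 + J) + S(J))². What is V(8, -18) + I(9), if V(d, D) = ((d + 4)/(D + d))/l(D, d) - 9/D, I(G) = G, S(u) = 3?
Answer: 5221/550 ≈ 9.4927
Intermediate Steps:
l(J, O) = 3 + J²/2 (l(J, O) = 3 + ((-3 + J) + 3)²/2 = 3 + J²/2)
V(d, D) = -9/D + (4 + d)/((3 + D²/2)*(D + d)) (V(d, D) = ((d + 4)/(D + d))/(3 + D²/2) - 9/D = ((4 + d)/(D + d))/(3 + D²/2) - 9/D = (4 + d)/((3 + D²/2)*(D + d)) - 9/D = -9/D + (4 + d)/((3 + D²/2)*(D + d)))
V(8, -18) + I(9) = (8*(-18) - 9*(-18)*(6 + (-18)²) - 9*8*(6 + (-18)²) + 2*(-18)*8)/((-18)*(6 + (-18)²)*(-18 + 8)) + 9 = -1/18*(-144 - 9*(-18)*(6 + 324) - 9*8*(6 + 324) - 288)/((6 + 324)*(-10)) + 9 = -1/18*(-⅒)*(-144 - 9*(-18)*330 - 9*8*330 - 288)/330 + 9 = -1/18*1/330*(-⅒)*(-144 + 53460 - 23760 - 288) + 9 = -1/18*1/330*(-⅒)*29268 + 9 = 271/550 + 9 = 5221/550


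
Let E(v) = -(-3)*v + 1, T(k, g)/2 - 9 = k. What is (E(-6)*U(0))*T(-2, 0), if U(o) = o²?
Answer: 0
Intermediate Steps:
T(k, g) = 18 + 2*k
E(v) = 1 + 3*v (E(v) = 3*v + 1 = 1 + 3*v)
(E(-6)*U(0))*T(-2, 0) = ((1 + 3*(-6))*0²)*(18 + 2*(-2)) = ((1 - 18)*0)*(18 - 4) = -17*0*14 = 0*14 = 0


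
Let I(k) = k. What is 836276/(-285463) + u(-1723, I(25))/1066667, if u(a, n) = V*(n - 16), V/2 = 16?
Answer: -891945798748/304493961821 ≈ -2.9293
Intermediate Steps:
V = 32 (V = 2*16 = 32)
u(a, n) = -512 + 32*n (u(a, n) = 32*(n - 16) = 32*(-16 + n) = -512 + 32*n)
836276/(-285463) + u(-1723, I(25))/1066667 = 836276/(-285463) + (-512 + 32*25)/1066667 = 836276*(-1/285463) + (-512 + 800)*(1/1066667) = -836276/285463 + 288*(1/1066667) = -836276/285463 + 288/1066667 = -891945798748/304493961821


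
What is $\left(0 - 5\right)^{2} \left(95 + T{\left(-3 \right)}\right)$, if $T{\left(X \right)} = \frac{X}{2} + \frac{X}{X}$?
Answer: $\frac{4725}{2} \approx 2362.5$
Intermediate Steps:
$T{\left(X \right)} = 1 + \frac{X}{2}$ ($T{\left(X \right)} = X \frac{1}{2} + 1 = \frac{X}{2} + 1 = 1 + \frac{X}{2}$)
$\left(0 - 5\right)^{2} \left(95 + T{\left(-3 \right)}\right) = \left(0 - 5\right)^{2} \left(95 + \left(1 + \frac{1}{2} \left(-3\right)\right)\right) = \left(-5\right)^{2} \left(95 + \left(1 - \frac{3}{2}\right)\right) = 25 \left(95 - \frac{1}{2}\right) = 25 \cdot \frac{189}{2} = \frac{4725}{2}$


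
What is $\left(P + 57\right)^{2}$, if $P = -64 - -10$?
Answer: $9$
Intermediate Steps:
$P = -54$ ($P = -64 + 10 = -54$)
$\left(P + 57\right)^{2} = \left(-54 + 57\right)^{2} = 3^{2} = 9$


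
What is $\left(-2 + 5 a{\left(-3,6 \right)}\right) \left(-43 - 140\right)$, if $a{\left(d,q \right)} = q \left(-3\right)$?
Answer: $16836$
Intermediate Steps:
$a{\left(d,q \right)} = - 3 q$
$\left(-2 + 5 a{\left(-3,6 \right)}\right) \left(-43 - 140\right) = \left(-2 + 5 \left(\left(-3\right) 6\right)\right) \left(-43 - 140\right) = \left(-2 + 5 \left(-18\right)\right) \left(-183\right) = \left(-2 - 90\right) \left(-183\right) = \left(-92\right) \left(-183\right) = 16836$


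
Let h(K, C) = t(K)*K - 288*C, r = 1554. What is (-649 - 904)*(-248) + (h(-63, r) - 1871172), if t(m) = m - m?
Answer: -1933580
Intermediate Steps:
t(m) = 0
h(K, C) = -288*C (h(K, C) = 0*K - 288*C = 0 - 288*C = -288*C)
(-649 - 904)*(-248) + (h(-63, r) - 1871172) = (-649 - 904)*(-248) + (-288*1554 - 1871172) = -1553*(-248) + (-447552 - 1871172) = 385144 - 2318724 = -1933580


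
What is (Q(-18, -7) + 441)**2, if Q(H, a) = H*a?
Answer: 321489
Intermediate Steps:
(Q(-18, -7) + 441)**2 = (-18*(-7) + 441)**2 = (126 + 441)**2 = 567**2 = 321489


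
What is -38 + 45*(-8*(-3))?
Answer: 1042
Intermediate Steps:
-38 + 45*(-8*(-3)) = -38 + 45*24 = -38 + 1080 = 1042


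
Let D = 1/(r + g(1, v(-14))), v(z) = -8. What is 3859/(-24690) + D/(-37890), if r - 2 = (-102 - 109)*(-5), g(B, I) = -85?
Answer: -4737448147/30310332840 ≈ -0.15630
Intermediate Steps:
r = 1057 (r = 2 + (-102 - 109)*(-5) = 2 - 211*(-5) = 2 + 1055 = 1057)
D = 1/972 (D = 1/(1057 - 85) = 1/972 ≈ 0.0010288)
3859/(-24690) + D/(-37890) = 3859/(-24690) + (1/972)/(-37890) = 3859*(-1/24690) + (1/972)*(-1/37890) = -3859/24690 - 1/36829080 = -4737448147/30310332840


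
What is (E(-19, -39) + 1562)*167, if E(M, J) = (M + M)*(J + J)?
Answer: 755842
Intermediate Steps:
E(M, J) = 4*J*M (E(M, J) = (2*M)*(2*J) = 4*J*M)
(E(-19, -39) + 1562)*167 = (4*(-39)*(-19) + 1562)*167 = (2964 + 1562)*167 = 4526*167 = 755842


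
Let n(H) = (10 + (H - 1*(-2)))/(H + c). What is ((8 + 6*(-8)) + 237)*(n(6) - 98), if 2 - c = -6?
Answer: -133369/7 ≈ -19053.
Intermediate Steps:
c = 8 (c = 2 - 1*(-6) = 2 + 6 = 8)
n(H) = (12 + H)/(8 + H) (n(H) = (10 + (H - 1*(-2)))/(H + 8) = (10 + (H + 2))/(8 + H) = (10 + (2 + H))/(8 + H) = (12 + H)/(8 + H))
((8 + 6*(-8)) + 237)*(n(6) - 98) = ((8 + 6*(-8)) + 237)*((12 + 6)/(8 + 6) - 98) = ((8 - 48) + 237)*(18/14 - 98) = (-40 + 237)*((1/14)*18 - 98) = 197*(9/7 - 98) = 197*(-677/7) = -133369/7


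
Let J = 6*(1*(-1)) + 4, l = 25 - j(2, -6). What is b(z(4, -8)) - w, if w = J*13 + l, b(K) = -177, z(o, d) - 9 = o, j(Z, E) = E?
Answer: -182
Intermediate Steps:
z(o, d) = 9 + o
l = 31 (l = 25 - 1*(-6) = 25 + 6 = 31)
J = -2 (J = 6*(-1) + 4 = -6 + 4 = -2)
w = 5 (w = -2*13 + 31 = -26 + 31 = 5)
b(z(4, -8)) - w = -177 - 1*5 = -177 - 5 = -182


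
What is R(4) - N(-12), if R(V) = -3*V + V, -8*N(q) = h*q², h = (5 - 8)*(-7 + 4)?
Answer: 154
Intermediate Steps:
h = 9 (h = -3*(-3) = 9)
N(q) = -9*q²/8
R(V) = -2*V
R(4) - N(-12) = -2*4 - (-9)*(-12)²/8 = -8 - (-9)*144/8 = -8 - 1*(-162) = -8 + 162 = 154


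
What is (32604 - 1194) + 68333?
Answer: 99743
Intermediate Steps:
(32604 - 1194) + 68333 = 31410 + 68333 = 99743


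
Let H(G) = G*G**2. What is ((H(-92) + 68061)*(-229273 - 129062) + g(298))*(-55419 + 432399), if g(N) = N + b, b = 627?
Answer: 95995139817150600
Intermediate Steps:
H(G) = G**3
g(N) = 627 + N (g(N) = N + 627 = 627 + N)
((H(-92) + 68061)*(-229273 - 129062) + g(298))*(-55419 + 432399) = (((-92)**3 + 68061)*(-229273 - 129062) + (627 + 298))*(-55419 + 432399) = ((-778688 + 68061)*(-358335) + 925)*376980 = (-710627*(-358335) + 925)*376980 = (254642526045 + 925)*376980 = 254642526970*376980 = 95995139817150600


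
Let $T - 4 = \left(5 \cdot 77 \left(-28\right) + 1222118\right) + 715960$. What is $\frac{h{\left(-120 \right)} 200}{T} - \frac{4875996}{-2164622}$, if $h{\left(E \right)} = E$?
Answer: $\frac{778797159566}{347656692487} \approx 2.2401$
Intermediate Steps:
$T = 1927302$ ($T = 4 + \left(\left(5 \cdot 77 \left(-28\right) + 1222118\right) + 715960\right) = 4 + \left(\left(385 \left(-28\right) + 1222118\right) + 715960\right) = 4 + \left(\left(-10780 + 1222118\right) + 715960\right) = 4 + \left(1211338 + 715960\right) = 4 + 1927298 = 1927302$)
$\frac{h{\left(-120 \right)} 200}{T} - \frac{4875996}{-2164622} = \frac{\left(-120\right) 200}{1927302} - \frac{4875996}{-2164622} = \left(-24000\right) \frac{1}{1927302} - - \frac{2437998}{1082311} = - \frac{4000}{321217} + \frac{2437998}{1082311} = \frac{778797159566}{347656692487}$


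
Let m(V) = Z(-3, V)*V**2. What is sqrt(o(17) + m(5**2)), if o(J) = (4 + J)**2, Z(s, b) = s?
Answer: I*sqrt(1434) ≈ 37.868*I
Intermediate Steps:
m(V) = -3*V**2
sqrt(o(17) + m(5**2)) = sqrt((4 + 17)**2 - 3*(5**2)**2) = sqrt(21**2 - 3*25**2) = sqrt(441 - 3*625) = sqrt(441 - 1875) = sqrt(-1434) = I*sqrt(1434)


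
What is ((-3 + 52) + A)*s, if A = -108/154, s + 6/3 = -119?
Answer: -40909/7 ≈ -5844.1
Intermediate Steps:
s = -121 (s = -2 - 119 = -121)
A = -54/77 (A = -108*1/154 = -54/77 ≈ -0.70130)
((-3 + 52) + A)*s = ((-3 + 52) - 54/77)*(-121) = (49 - 54/77)*(-121) = (3719/77)*(-121) = -40909/7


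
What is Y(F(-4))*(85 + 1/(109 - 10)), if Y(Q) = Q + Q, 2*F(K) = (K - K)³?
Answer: 0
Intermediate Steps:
F(K) = 0 (F(K) = (K - K)³/2 = (½)*0³ = (½)*0 = 0)
Y(Q) = 2*Q
Y(F(-4))*(85 + 1/(109 - 10)) = (2*0)*(85 + 1/(109 - 10)) = 0*(85 + 1/99) = 0*(8416/99) = 0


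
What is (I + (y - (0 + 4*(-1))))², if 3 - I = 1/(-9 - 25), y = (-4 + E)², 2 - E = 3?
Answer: 1185921/1156 ≈ 1025.9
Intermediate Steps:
E = -1 (E = 2 - 1*3 = 2 - 3 = -1)
y = 25 (y = (-4 - 1)² = (-5)² = 25)
I = 103/34 (I = 3 - 1/(-9 - 25) = 3 - 1/(-34) = 3 - 1*(-1/34) = 3 + 1/34 = 103/34 ≈ 3.0294)
(I + (y - (0 + 4*(-1))))² = (103/34 + (25 - (0 + 4*(-1))))² = (103/34 + (25 - (0 - 4)))² = (103/34 + (25 - 1*(-4)))² = (103/34 + (25 + 4))² = (103/34 + 29)² = (1089/34)² = 1185921/1156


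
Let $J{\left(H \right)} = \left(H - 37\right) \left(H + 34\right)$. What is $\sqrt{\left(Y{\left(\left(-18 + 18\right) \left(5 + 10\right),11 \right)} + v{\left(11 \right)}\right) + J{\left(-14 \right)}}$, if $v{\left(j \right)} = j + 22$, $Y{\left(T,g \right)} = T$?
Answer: $i \sqrt{987} \approx 31.417 i$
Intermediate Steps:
$J{\left(H \right)} = \left(-37 + H\right) \left(34 + H\right)$
$v{\left(j \right)} = 22 + j$
$\sqrt{\left(Y{\left(\left(-18 + 18\right) \left(5 + 10\right),11 \right)} + v{\left(11 \right)}\right) + J{\left(-14 \right)}} = \sqrt{\left(\left(-18 + 18\right) \left(5 + 10\right) + \left(22 + 11\right)\right) - \left(1216 - 196\right)} = \sqrt{\left(0 \cdot 15 + 33\right) + \left(-1258 + 196 + 42\right)} = \sqrt{\left(0 + 33\right) - 1020} = \sqrt{33 - 1020} = \sqrt{-987} = i \sqrt{987}$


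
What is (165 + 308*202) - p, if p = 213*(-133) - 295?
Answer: 91005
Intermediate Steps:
p = -28624 (p = -28329 - 295 = -28624)
(165 + 308*202) - p = (165 + 308*202) - 1*(-28624) = (165 + 62216) + 28624 = 62381 + 28624 = 91005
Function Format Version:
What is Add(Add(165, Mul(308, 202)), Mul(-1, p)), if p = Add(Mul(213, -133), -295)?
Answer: 91005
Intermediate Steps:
p = -28624 (p = Add(-28329, -295) = -28624)
Add(Add(165, Mul(308, 202)), Mul(-1, p)) = Add(Add(165, Mul(308, 202)), Mul(-1, -28624)) = Add(Add(165, 62216), 28624) = Add(62381, 28624) = 91005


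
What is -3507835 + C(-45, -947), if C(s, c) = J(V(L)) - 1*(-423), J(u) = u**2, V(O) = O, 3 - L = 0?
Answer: -3507403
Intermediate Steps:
L = 3 (L = 3 - 1*0 = 3 + 0 = 3)
C(s, c) = 432 (C(s, c) = 3**2 - 1*(-423) = 9 + 423 = 432)
-3507835 + C(-45, -947) = -3507835 + 432 = -3507403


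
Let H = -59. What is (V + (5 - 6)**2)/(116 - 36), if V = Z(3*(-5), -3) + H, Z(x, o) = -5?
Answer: -63/80 ≈ -0.78750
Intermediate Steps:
V = -64 (V = -5 - 59 = -64)
(V + (5 - 6)**2)/(116 - 36) = (-64 + (5 - 6)**2)/(116 - 36) = (-64 + (-1)**2)/80 = (-64 + 1)/80 = (1/80)*(-63) = -63/80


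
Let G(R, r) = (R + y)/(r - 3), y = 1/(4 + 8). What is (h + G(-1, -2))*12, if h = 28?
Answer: 1691/5 ≈ 338.20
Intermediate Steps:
y = 1/12 ≈ 0.083333
G(R, r) = (1/12 + R)/(-3 + r) (G(R, r) = (R + 1/12)/(r - 3) = (1/12 + R)/(-3 + r))
(h + G(-1, -2))*12 = (28 + (1/12 - 1)/(-3 - 2))*12 = (28 - 11/12/(-5))*12 = (28 - 1/5*(-11/12))*12 = (28 + 11/60)*12 = (1691/60)*12 = 1691/5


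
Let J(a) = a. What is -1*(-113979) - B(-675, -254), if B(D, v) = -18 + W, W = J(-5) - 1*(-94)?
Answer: 113908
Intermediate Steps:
W = 89 (W = -5 - 1*(-94) = -5 + 94 = 89)
B(D, v) = 71 (B(D, v) = -18 + 89 = 71)
-1*(-113979) - B(-675, -254) = -1*(-113979) - 1*71 = 113979 - 71 = 113908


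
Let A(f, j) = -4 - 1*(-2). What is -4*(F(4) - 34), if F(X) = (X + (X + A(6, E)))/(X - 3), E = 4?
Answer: 112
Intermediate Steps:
A(f, j) = -2 (A(f, j) = -4 + 2 = -2)
F(X) = (-2 + 2*X)/(-3 + X) (F(X) = (X + (X - 2))/(X - 3) = (X + (-2 + X))/(-3 + X) = (-2 + 2*X)/(-3 + X))
-4*(F(4) - 34) = -4*(2*(-1 + 4)/(-3 + 4) - 34) = -4*(2*3/1 - 34) = -4*(2*1*3 - 34) = -4*(6 - 34) = -4*(-28) = 112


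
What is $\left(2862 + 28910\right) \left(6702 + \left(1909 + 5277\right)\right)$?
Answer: $441249536$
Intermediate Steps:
$\left(2862 + 28910\right) \left(6702 + \left(1909 + 5277\right)\right) = 31772 \left(6702 + 7186\right) = 31772 \cdot 13888 = 441249536$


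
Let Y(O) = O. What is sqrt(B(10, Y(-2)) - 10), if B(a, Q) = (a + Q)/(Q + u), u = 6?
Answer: 2*I*sqrt(2) ≈ 2.8284*I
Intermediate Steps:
B(a, Q) = (Q + a)/(6 + Q) (B(a, Q) = (a + Q)/(Q + 6) = (Q + a)/(6 + Q))
sqrt(B(10, Y(-2)) - 10) = sqrt((-2 + 10)/(6 - 2) - 10) = sqrt(8/4 - 10) = sqrt((1/4)*8 - 10) = sqrt(2 - 10) = sqrt(-8) = 2*I*sqrt(2)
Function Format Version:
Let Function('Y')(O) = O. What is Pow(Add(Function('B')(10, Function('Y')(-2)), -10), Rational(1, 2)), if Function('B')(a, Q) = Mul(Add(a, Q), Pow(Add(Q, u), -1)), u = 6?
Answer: Mul(2, I, Pow(2, Rational(1, 2))) ≈ Mul(2.8284, I)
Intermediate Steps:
Function('B')(a, Q) = Mul(Pow(Add(6, Q), -1), Add(Q, a)) (Function('B')(a, Q) = Mul(Add(a, Q), Pow(Add(Q, 6), -1)) = Mul(Add(Q, a), Pow(Add(6, Q), -1)) = Mul(Pow(Add(6, Q), -1), Add(Q, a)))
Pow(Add(Function('B')(10, Function('Y')(-2)), -10), Rational(1, 2)) = Pow(Add(Mul(Pow(Add(6, -2), -1), Add(-2, 10)), -10), Rational(1, 2)) = Pow(Add(Mul(Pow(4, -1), 8), -10), Rational(1, 2)) = Pow(Add(Mul(Rational(1, 4), 8), -10), Rational(1, 2)) = Pow(Add(2, -10), Rational(1, 2)) = Pow(-8, Rational(1, 2)) = Mul(2, I, Pow(2, Rational(1, 2)))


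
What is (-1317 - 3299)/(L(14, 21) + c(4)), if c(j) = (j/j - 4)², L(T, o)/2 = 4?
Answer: -4616/17 ≈ -271.53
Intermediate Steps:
L(T, o) = 8 (L(T, o) = 2*4 = 8)
c(j) = 9 (c(j) = (1 - 4)² = (-3)² = 9)
(-1317 - 3299)/(L(14, 21) + c(4)) = (-1317 - 3299)/(8 + 9) = -4616/17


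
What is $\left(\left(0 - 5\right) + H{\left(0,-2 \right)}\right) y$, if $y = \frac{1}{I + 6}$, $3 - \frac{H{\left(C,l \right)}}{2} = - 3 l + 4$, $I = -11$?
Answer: $\frac{19}{5} \approx 3.8$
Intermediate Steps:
$H{\left(C,l \right)} = -2 + 6 l$ ($H{\left(C,l \right)} = 6 - 2 \left(- 3 l + 4\right) = 6 - 2 \left(4 - 3 l\right) = 6 + \left(-8 + 6 l\right) = -2 + 6 l$)
$y = - \frac{1}{5}$ ($y = \frac{1}{-11 + 6} = \frac{1}{-5} = - \frac{1}{5} \approx -0.2$)
$\left(\left(0 - 5\right) + H{\left(0,-2 \right)}\right) y = \left(\left(0 - 5\right) + \left(-2 + 6 \left(-2\right)\right)\right) \left(- \frac{1}{5}\right) = \left(\left(0 - 5\right) - 14\right) \left(- \frac{1}{5}\right) = \left(-5 - 14\right) \left(- \frac{1}{5}\right) = \left(-19\right) \left(- \frac{1}{5}\right) = \frac{19}{5}$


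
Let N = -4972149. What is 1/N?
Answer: -1/4972149 ≈ -2.0112e-7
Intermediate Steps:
1/N = 1/(-4972149) = -1/4972149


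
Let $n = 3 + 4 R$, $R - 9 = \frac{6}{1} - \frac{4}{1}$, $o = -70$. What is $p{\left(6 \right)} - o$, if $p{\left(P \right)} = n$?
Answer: $117$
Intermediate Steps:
$R = 11$ ($R = 9 + \left(\frac{6}{1} - \frac{4}{1}\right) = 9 + \left(6 \cdot 1 - 4\right) = 9 + \left(6 - 4\right) = 9 + 2 = 11$)
$n = 47$ ($n = 3 + 4 \cdot 11 = 3 + 44 = 47$)
$p{\left(P \right)} = 47$
$p{\left(6 \right)} - o = 47 - -70 = 47 + 70 = 117$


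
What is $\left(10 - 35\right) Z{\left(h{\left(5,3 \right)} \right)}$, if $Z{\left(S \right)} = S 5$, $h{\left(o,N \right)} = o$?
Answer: $-625$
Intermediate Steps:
$Z{\left(S \right)} = 5 S$
$\left(10 - 35\right) Z{\left(h{\left(5,3 \right)} \right)} = \left(10 - 35\right) 5 \cdot 5 = \left(-25\right) 25 = -625$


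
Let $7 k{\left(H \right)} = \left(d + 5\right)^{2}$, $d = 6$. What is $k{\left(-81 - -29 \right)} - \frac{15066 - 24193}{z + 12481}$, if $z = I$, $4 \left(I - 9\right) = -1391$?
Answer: $\frac{6132405}{339983} \approx 18.037$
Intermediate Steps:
$I = - \frac{1355}{4}$ ($I = 9 + \frac{1}{4} \left(-1391\right) = 9 - \frac{1391}{4} = - \frac{1355}{4} \approx -338.75$)
$z = - \frac{1355}{4} \approx -338.75$
$k{\left(H \right)} = \frac{121}{7}$ ($k{\left(H \right)} = \frac{\left(6 + 5\right)^{2}}{7} = \frac{11^{2}}{7} = \frac{1}{7} \cdot 121 = \frac{121}{7}$)
$k{\left(-81 - -29 \right)} - \frac{15066 - 24193}{z + 12481} = \frac{121}{7} - \frac{15066 - 24193}{- \frac{1355}{4} + 12481} = \frac{121}{7} - - \frac{9127}{\frac{48569}{4}} = \frac{121}{7} - \left(-9127\right) \frac{4}{48569} = \frac{121}{7} - - \frac{36508}{48569} = \frac{121}{7} + \frac{36508}{48569} = \frac{6132405}{339983}$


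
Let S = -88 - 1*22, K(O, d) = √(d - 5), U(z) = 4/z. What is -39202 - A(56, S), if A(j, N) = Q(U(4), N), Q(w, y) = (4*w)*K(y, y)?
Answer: -39202 - 4*I*√115 ≈ -39202.0 - 42.895*I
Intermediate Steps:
K(O, d) = √(-5 + d)
S = -110 (S = -88 - 22 = -110)
Q(w, y) = 4*w*√(-5 + y) (Q(w, y) = (4*w)*√(-5 + y) = 4*w*√(-5 + y))
A(j, N) = 4*√(-5 + N) (A(j, N) = 4*(4/4)*√(-5 + N) = 4*(4*(¼))*√(-5 + N) = 4*1*√(-5 + N) = 4*√(-5 + N))
-39202 - A(56, S) = -39202 - 4*√(-5 - 110) = -39202 - 4*√(-115) = -39202 - 4*I*√115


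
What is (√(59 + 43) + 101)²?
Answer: (101 + √102)² ≈ 12343.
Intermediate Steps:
(√(59 + 43) + 101)² = (√102 + 101)² = (101 + √102)²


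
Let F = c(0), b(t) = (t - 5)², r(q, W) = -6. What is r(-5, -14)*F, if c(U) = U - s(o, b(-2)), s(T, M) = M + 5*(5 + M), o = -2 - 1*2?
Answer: 1914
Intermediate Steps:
o = -4 (o = -2 - 2 = -4)
b(t) = (-5 + t)²
s(T, M) = 25 + 6*M (s(T, M) = M + (25 + 5*M) = 25 + 6*M)
c(U) = -319 + U (c(U) = U - (25 + 6*(-5 - 2)²) = U - (25 + 6*(-7)²) = U - (25 + 6*49) = U - (25 + 294) = U - 1*319 = U - 319 = -319 + U)
F = -319 (F = -319 + 0 = -319)
r(-5, -14)*F = -6*(-319) = 1914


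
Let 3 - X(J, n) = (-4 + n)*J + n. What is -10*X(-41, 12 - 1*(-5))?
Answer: -5190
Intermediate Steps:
X(J, n) = 3 - n - J*(-4 + n) (X(J, n) = 3 - ((-4 + n)*J + n) = 3 - (J*(-4 + n) + n) = 3 - (n + J*(-4 + n)) = 3 + (-n - J*(-4 + n)) = 3 - n - J*(-4 + n))
-10*X(-41, 12 - 1*(-5)) = -10*(3 - (12 - 1*(-5)) + 4*(-41) - 1*(-41)*(12 - 1*(-5))) = -10*(3 - (12 + 5) - 164 - 1*(-41)*(12 + 5)) = -10*(3 - 1*17 - 164 - 1*(-41)*17) = -10*(3 - 17 - 164 + 697) = -10*519 = -5190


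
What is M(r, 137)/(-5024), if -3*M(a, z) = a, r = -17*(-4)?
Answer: 17/3768 ≈ 0.0045117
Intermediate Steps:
r = 68
M(a, z) = -a/3
M(r, 137)/(-5024) = -1/3*68/(-5024) = -68/3*(-1/5024) = 17/3768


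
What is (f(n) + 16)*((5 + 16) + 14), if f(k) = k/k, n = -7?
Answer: 595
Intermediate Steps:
f(k) = 1
(f(n) + 16)*((5 + 16) + 14) = (1 + 16)*((5 + 16) + 14) = 17*(21 + 14) = 17*35 = 595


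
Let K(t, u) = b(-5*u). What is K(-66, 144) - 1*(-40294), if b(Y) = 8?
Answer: 40302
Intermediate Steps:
K(t, u) = 8
K(-66, 144) - 1*(-40294) = 8 - 1*(-40294) = 8 + 40294 = 40302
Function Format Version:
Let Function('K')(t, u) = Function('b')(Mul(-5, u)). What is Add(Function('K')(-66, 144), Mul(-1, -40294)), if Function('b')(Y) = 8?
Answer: 40302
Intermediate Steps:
Function('K')(t, u) = 8
Add(Function('K')(-66, 144), Mul(-1, -40294)) = Add(8, Mul(-1, -40294)) = Add(8, 40294) = 40302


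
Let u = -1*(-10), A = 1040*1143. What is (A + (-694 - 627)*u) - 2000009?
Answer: -824499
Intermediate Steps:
A = 1188720
u = 10
(A + (-694 - 627)*u) - 2000009 = (1188720 + (-694 - 627)*10) - 2000009 = (1188720 - 1321*10) - 2000009 = (1188720 - 13210) - 2000009 = 1175510 - 2000009 = -824499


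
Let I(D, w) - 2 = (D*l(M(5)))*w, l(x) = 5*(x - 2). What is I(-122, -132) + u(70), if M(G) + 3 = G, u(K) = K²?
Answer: 4902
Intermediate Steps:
M(G) = -3 + G
l(x) = -10 + 5*x (l(x) = 5*(-2 + x) = -10 + 5*x)
I(D, w) = 2 (I(D, w) = 2 + (D*(-10 + 5*(-3 + 5)))*w = 2 + (D*(-10 + 5*2))*w = 2 + (D*(-10 + 10))*w = 2 + (D*0)*w = 2 + 0*w = 2 + 0 = 2)
I(-122, -132) + u(70) = 2 + 70² = 2 + 4900 = 4902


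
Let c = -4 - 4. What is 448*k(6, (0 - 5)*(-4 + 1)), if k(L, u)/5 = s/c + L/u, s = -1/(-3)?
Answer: 2408/3 ≈ 802.67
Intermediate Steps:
c = -8
s = ⅓ (s = -1*(-⅓) = ⅓ ≈ 0.33333)
k(L, u) = -5/24 + 5*L/u (k(L, u) = 5*((⅓)/(-8) + L/u) = 5*((⅓)*(-⅛) + L/u) = 5*(-1/24 + L/u) = -5/24 + 5*L/u)
448*k(6, (0 - 5)*(-4 + 1)) = 448*(-5/24 + 5*6/((0 - 5)*(-4 + 1))) = 448*(-5/24 + 5*6/(-5*(-3))) = 448*(-5/24 + 5*6/15) = 448*(-5/24 + 5*6*(1/15)) = 448*(-5/24 + 2) = 448*(43/24) = 2408/3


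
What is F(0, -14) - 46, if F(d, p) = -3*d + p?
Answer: -60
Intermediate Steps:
F(d, p) = p - 3*d
F(0, -14) - 46 = (-14 - 3*0) - 46 = (-14 + 0) - 46 = -14 - 46 = -60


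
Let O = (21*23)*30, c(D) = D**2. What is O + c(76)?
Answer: 20266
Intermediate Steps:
O = 14490 (O = 483*30 = 14490)
O + c(76) = 14490 + 76**2 = 14490 + 5776 = 20266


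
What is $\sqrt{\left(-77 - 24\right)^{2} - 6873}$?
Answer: $16 \sqrt{13} \approx 57.689$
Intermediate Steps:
$\sqrt{\left(-77 - 24\right)^{2} - 6873} = \sqrt{\left(-101\right)^{2} - 6873} = \sqrt{10201 - 6873} = \sqrt{3328} = 16 \sqrt{13}$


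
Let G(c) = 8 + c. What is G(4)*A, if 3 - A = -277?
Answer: 3360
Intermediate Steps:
A = 280 (A = 3 - 1*(-277) = 3 + 277 = 280)
G(4)*A = (8 + 4)*280 = 12*280 = 3360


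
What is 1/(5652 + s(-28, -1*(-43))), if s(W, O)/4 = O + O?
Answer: 1/5996 ≈ 0.00016678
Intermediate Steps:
s(W, O) = 8*O (s(W, O) = 4*(O + O) = 4*(2*O) = 8*O)
1/(5652 + s(-28, -1*(-43))) = 1/(5652 + 8*(-1*(-43))) = 1/(5652 + 8*43) = 1/(5652 + 344) = 1/5996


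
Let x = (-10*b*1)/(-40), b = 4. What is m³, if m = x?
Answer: 1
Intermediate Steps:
x = 1 (x = (-10*4*1)/(-40) = (-2*20*1)*(-1/40) = -40*1*(-1/40) = -40*(-1/40) = 1)
m = 1
m³ = 1³ = 1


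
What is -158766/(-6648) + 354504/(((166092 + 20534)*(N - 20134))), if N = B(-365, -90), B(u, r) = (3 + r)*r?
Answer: 474692036404/19876882069 ≈ 23.882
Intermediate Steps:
B(u, r) = r*(3 + r)
N = 7830 (N = -90*(3 - 90) = -90*(-87) = 7830)
-158766/(-6648) + 354504/(((166092 + 20534)*(N - 20134))) = -158766/(-6648) + 354504/(((166092 + 20534)*(7830 - 20134))) = -158766*(-1/6648) + 354504/((186626*(-12304))) = 26461/1108 + 354504/(-2296246304) = 26461/1108 + 354504*(-1/2296246304) = 26461/1108 - 44313/287030788 = 474692036404/19876882069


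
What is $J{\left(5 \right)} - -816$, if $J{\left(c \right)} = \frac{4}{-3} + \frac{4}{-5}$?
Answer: $\frac{12208}{15} \approx 813.87$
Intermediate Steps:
$J{\left(c \right)} = - \frac{32}{15}$ ($J{\left(c \right)} = 4 \left(- \frac{1}{3}\right) + 4 \left(- \frac{1}{5}\right) = - \frac{4}{3} - \frac{4}{5} = - \frac{32}{15}$)
$J{\left(5 \right)} - -816 = - \frac{32}{15} - -816 = - \frac{32}{15} + 816 = \frac{12208}{15}$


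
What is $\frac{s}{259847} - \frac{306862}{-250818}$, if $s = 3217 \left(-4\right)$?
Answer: $\frac{38254822045}{32587152423} \approx 1.1739$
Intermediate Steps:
$s = -12868$
$\frac{s}{259847} - \frac{306862}{-250818} = - \frac{12868}{259847} - \frac{306862}{-250818} = \left(-12868\right) \frac{1}{259847} - - \frac{153431}{125409} = - \frac{12868}{259847} + \frac{153431}{125409} = \frac{38254822045}{32587152423}$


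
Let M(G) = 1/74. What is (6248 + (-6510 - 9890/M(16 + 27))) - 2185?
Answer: -734307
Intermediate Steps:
M(G) = 1/74
(6248 + (-6510 - 9890/M(16 + 27))) - 2185 = (6248 + (-6510 - 9890/1/74)) - 2185 = (6248 + (-6510 - 9890*74)) - 2185 = (6248 + (-6510 - 1*731860)) - 2185 = (6248 + (-6510 - 731860)) - 2185 = (6248 - 738370) - 2185 = -732122 - 2185 = -734307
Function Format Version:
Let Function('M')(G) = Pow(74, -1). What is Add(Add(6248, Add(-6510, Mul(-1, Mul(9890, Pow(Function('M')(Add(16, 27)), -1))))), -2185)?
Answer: -734307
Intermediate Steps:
Function('M')(G) = Rational(1, 74)
Add(Add(6248, Add(-6510, Mul(-1, Mul(9890, Pow(Function('M')(Add(16, 27)), -1))))), -2185) = Add(Add(6248, Add(-6510, Mul(-1, Mul(9890, Pow(Rational(1, 74), -1))))), -2185) = Add(Add(6248, Add(-6510, Mul(-1, Mul(9890, 74)))), -2185) = Add(Add(6248, Add(-6510, Mul(-1, 731860))), -2185) = Add(Add(6248, Add(-6510, -731860)), -2185) = Add(Add(6248, -738370), -2185) = Add(-732122, -2185) = -734307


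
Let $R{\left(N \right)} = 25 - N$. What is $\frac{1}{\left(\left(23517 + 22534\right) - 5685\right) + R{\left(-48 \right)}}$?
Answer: $\frac{1}{40439} \approx 2.4729 \cdot 10^{-5}$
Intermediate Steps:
$\frac{1}{\left(\left(23517 + 22534\right) - 5685\right) + R{\left(-48 \right)}} = \frac{1}{\left(\left(23517 + 22534\right) - 5685\right) + \left(25 - -48\right)} = \frac{1}{\left(46051 - 5685\right) + \left(25 + 48\right)} = \frac{1}{40366 + 73} = \frac{1}{40439}$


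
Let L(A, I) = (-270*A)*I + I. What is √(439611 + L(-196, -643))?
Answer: 4*I*√2099287 ≈ 5795.6*I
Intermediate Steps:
L(A, I) = I - 270*A*I (L(A, I) = -270*A*I + I = I - 270*A*I)
√(439611 + L(-196, -643)) = √(439611 - 643*(1 - 270*(-196))) = √(439611 - 643*(1 + 52920)) = √(439611 - 643*52921) = √(439611 - 34028203) = √(-33588592) = 4*I*√2099287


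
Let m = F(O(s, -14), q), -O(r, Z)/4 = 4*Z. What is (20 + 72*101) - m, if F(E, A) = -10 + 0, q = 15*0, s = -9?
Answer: 7302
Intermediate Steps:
O(r, Z) = -16*Z
q = 0
F(E, A) = -10
m = -10
(20 + 72*101) - m = (20 + 72*101) - 1*(-10) = (20 + 7272) + 10 = 7292 + 10 = 7302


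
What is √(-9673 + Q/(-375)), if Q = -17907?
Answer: 6*I*√167105/25 ≈ 98.108*I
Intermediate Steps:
√(-9673 + Q/(-375)) = √(-9673 - 17907/(-375)) = √(-9673 - 17907*(-1/375)) = √(-9673 + 5969/125) = √(-1203156/125) = 6*I*√167105/25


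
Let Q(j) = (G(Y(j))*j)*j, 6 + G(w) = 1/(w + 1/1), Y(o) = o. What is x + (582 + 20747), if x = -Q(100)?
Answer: 8204229/101 ≈ 81230.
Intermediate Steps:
G(w) = -6 + 1/(1 + w) (G(w) = -6 + 1/(w + 1/1) = -6 + 1/(w + 1) = -6 + 1/(1 + w))
Q(j) = j²*(-5 - 6*j)/(1 + j) (Q(j) = (((-5 - 6*j)/(1 + j))*j)*j = (j*(-5 - 6*j)/(1 + j))*j = j²*(-5 - 6*j)/(1 + j))
x = 6050000/101 (x = -100²*(-5 - 6*100)/(1 + 100) = -10000*(-5 - 600)/101 = -10000*(-605)/101 = -1*(-6050000/101) = 6050000/101 ≈ 59901.)
x + (582 + 20747) = 6050000/101 + (582 + 20747) = 6050000/101 + 21329 = 8204229/101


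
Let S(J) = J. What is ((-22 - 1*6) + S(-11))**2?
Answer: 1521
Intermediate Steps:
((-22 - 1*6) + S(-11))**2 = ((-22 - 1*6) - 11)**2 = ((-22 - 6) - 11)**2 = (-28 - 11)**2 = (-39)**2 = 1521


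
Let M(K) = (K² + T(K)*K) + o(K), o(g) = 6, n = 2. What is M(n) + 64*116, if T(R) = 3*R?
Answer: 7446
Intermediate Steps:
M(K) = 6 + 4*K² (M(K) = (K² + (3*K)*K) + 6 = (K² + 3*K²) + 6 = 4*K² + 6 = 6 + 4*K²)
M(n) + 64*116 = (6 + 4*2²) + 64*116 = (6 + 4*4) + 7424 = (6 + 16) + 7424 = 22 + 7424 = 7446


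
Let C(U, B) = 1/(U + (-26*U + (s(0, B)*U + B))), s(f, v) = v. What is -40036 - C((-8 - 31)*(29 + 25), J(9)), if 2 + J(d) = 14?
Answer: -1096586041/27390 ≈ -40036.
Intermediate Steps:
J(d) = 12 (J(d) = -2 + 14 = 12)
C(U, B) = 1/(B - 25*U + B*U) (C(U, B) = 1/(U + (-26*U + (B*U + B))) = 1/(U + (-26*U + (B + B*U))) = 1/(U + (B - 26*U + B*U)) = 1/(B - 25*U + B*U))
-40036 - C((-8 - 31)*(29 + 25), J(9)) = -40036 - 1/(12 - 25*(-8 - 31)*(29 + 25) + 12*((-8 - 31)*(29 + 25))) = -40036 - 1/(12 - (-975)*54 + 12*(-39*54)) = -40036 - 1/(12 - 25*(-2106) + 12*(-2106)) = -40036 - 1/(12 + 52650 - 25272) = -40036 - 1/27390 = -1096586041/27390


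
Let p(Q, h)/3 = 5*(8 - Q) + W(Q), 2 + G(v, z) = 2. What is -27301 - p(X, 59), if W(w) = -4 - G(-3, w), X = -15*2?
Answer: -27859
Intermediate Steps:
G(v, z) = 0 (G(v, z) = -2 + 2 = 0)
X = -30
W(w) = -4 (W(w) = -4 - 1*0 = -4 + 0 = -4)
p(Q, h) = 108 - 15*Q (p(Q, h) = 3*(5*(8 - Q) - 4) = 3*((40 - 5*Q) - 4) = 3*(36 - 5*Q) = 108 - 15*Q)
-27301 - p(X, 59) = -27301 - (108 - 15*(-30)) = -27301 - (108 + 450) = -27301 - 1*558 = -27301 - 558 = -27859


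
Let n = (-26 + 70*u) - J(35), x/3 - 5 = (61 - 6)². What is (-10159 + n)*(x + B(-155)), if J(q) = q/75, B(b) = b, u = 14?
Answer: -246752534/3 ≈ -8.2251e+7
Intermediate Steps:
x = 9090 (x = 15 + 3*(61 - 6)² = 15 + 3*55² = 15 + 3*3025 = 15 + 9075 = 9090)
J(q) = q/75 (J(q) = q*(1/75) = q/75)
n = 14303/15 (n = (-26 + 70*14) - 35/75 = (-26 + 980) - 1*7/15 = 954 - 7/15 = 14303/15 ≈ 953.53)
(-10159 + n)*(x + B(-155)) = (-10159 + 14303/15)*(9090 - 155) = -138082/15*8935 = -246752534/3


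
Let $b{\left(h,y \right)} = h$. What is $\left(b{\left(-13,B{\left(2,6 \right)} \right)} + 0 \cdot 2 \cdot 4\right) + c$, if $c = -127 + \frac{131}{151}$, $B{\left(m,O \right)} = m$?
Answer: $- \frac{21009}{151} \approx -139.13$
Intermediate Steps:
$c = - \frac{19046}{151}$ ($c = -127 + 131 \cdot \frac{1}{151} = -127 + \frac{131}{151} = - \frac{19046}{151} \approx -126.13$)
$\left(b{\left(-13,B{\left(2,6 \right)} \right)} + 0 \cdot 2 \cdot 4\right) + c = \left(-13 + 0 \cdot 2 \cdot 4\right) - \frac{19046}{151} = \left(-13 + 0 \cdot 4\right) - \frac{19046}{151} = \left(-13 + 0\right) - \frac{19046}{151} = -13 - \frac{19046}{151} = - \frac{21009}{151}$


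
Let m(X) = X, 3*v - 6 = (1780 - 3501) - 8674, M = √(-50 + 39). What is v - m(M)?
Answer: -3463 - I*√11 ≈ -3463.0 - 3.3166*I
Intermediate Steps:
M = I*√11 (M = √(-11) = I*√11 ≈ 3.3166*I)
v = -3463 (v = 2 + ((1780 - 3501) - 8674)/3 = 2 + (-1721 - 8674)/3 = 2 + (⅓)*(-10395) = 2 - 3465 = -3463)
v - m(M) = -3463 - I*√11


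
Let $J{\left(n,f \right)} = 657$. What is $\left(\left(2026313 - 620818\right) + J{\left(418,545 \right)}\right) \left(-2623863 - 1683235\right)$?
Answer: $-6056434466896$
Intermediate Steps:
$\left(\left(2026313 - 620818\right) + J{\left(418,545 \right)}\right) \left(-2623863 - 1683235\right) = \left(\left(2026313 - 620818\right) + 657\right) \left(-2623863 - 1683235\right) = \left(\left(2026313 - 620818\right) + 657\right) \left(-4307098\right) = \left(1405495 + 657\right) \left(-4307098\right) = 1406152 \left(-4307098\right) = -6056434466896$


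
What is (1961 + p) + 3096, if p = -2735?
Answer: 2322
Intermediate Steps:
(1961 + p) + 3096 = (1961 - 2735) + 3096 = -774 + 3096 = 2322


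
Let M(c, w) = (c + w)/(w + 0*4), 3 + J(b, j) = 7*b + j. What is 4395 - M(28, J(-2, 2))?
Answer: 65938/15 ≈ 4395.9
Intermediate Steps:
J(b, j) = -3 + j + 7*b (J(b, j) = -3 + (7*b + j) = -3 + (j + 7*b) = -3 + j + 7*b)
M(c, w) = (c + w)/w (M(c, w) = (c + w)/(w + 0) = (c + w)/w)
4395 - M(28, J(-2, 2)) = 4395 - (28 + (-3 + 2 + 7*(-2)))/(-3 + 2 + 7*(-2)) = 4395 - (28 + (-3 + 2 - 14))/(-3 + 2 - 14) = 4395 - (28 - 15)/(-15) = 4395 - (-1)*13/15 = 4395 - 1*(-13/15) = 4395 + 13/15 = 65938/15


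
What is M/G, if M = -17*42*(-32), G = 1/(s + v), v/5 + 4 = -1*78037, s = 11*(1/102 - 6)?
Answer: -8916909344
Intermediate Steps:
s = -6721/102 (s = 11*(1/102 - 6) = 11*(-611/102) = -6721/102 ≈ -65.892)
v = -390205 (v = -20 + 5*(-1*78037) = -20 + 5*(-78037) = -20 - 390185 = -390205)
G = -102/39807631 (G = 1/(-6721/102 - 390205) = 1/(-39807631/102) = -102/39807631 ≈ -2.5623e-6)
M = 22848 (M = -714*(-32) = 22848)
M/G = 22848/(-102/39807631) = 22848*(-39807631/102) = -8916909344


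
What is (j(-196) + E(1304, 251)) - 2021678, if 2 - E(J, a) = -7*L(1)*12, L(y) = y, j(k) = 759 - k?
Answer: -2020637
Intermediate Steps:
E(J, a) = 86 (E(J, a) = 2 - (-7*1)*12 = 2 - (-7)*12 = 2 - 1*(-84) = 2 + 84 = 86)
(j(-196) + E(1304, 251)) - 2021678 = ((759 - 1*(-196)) + 86) - 2021678 = ((759 + 196) + 86) - 2021678 = (955 + 86) - 2021678 = 1041 - 2021678 = -2020637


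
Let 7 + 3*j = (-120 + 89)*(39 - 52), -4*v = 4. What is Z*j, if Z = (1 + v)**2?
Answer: 0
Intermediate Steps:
v = -1 (v = -1/4*4 = -1)
j = 132 (j = -7/3 + ((-120 + 89)*(39 - 52))/3 = -7/3 + (-31*(-13))/3 = -7/3 + (1/3)*403 = -7/3 + 403/3 = 132)
Z = 0 (Z = (1 - 1)**2 = 0**2 = 0)
Z*j = 0*132 = 0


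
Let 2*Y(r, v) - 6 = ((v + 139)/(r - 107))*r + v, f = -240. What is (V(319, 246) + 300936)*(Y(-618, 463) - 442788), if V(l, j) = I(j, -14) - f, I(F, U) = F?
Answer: -96655566863229/725 ≈ -1.3332e+11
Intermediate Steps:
V(l, j) = 240 + j (V(l, j) = j - 1*(-240) = j + 240 = 240 + j)
Y(r, v) = 3 + v/2 + r*(139 + v)/(2*(-107 + r)) (Y(r, v) = 3 + (((v + 139)/(r - 107))*r + v)/2 = 3 + (((139 + v)/(-107 + r))*r + v)/2 = 3 + (r*(139 + v)/(-107 + r) + v)/2 = 3 + (v + r*(139 + v)/(-107 + r))/2 = 3 + (v/2 + r*(139 + v)/(2*(-107 + r))) = 3 + v/2 + r*(139 + v)/(2*(-107 + r)))
(V(319, 246) + 300936)*(Y(-618, 463) - 442788) = ((240 + 246) + 300936)*((-642 - 107*463 + 145*(-618) + 2*(-618)*463)/(2*(-107 - 618)) - 442788) = (486 + 300936)*((1/2)*(-642 - 49541 - 89610 - 572268)/(-725) - 442788) = 301422*((1/2)*(-1/725)*(-712061) - 442788) = 301422*(712061/1450 - 442788) = 301422*(-641330539/1450) = -96655566863229/725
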